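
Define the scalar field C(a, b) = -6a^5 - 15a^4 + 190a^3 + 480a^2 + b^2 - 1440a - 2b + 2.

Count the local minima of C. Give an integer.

2

C separates as a function of a plus a function of b, so ∇C=0 decouples.
∂C/∂a = -30(a - 4)(a - 1)(a + 3)(a + 4) = 0 at a ∈ {-4, -3, 1, 4}; ∂C/∂b = 2(b - 1) = 0 at b ∈ {1}.
The Hessian is diagonal: diag(C_aa, C_bb). Second derivatives: C_aa(-4)=1200, C_aa(-3)=-840, C_aa(1)=1800, C_aa(4)=-5040; C_bb(1)=2.
Local minima occur where both diagonal entries positive: (-4, 1), (1, 1). Count: 2.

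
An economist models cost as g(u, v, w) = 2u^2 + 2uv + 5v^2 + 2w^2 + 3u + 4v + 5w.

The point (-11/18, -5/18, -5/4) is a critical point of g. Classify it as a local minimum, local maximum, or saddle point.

local minimum

The Hessian is constant: H = [[4, 2, 0], [2, 10, 0], [0, 0, 4]].
Leading principal minors: Δ₁ = 4, Δ₂ = 36, Δ₃ = 144.
All leading minors are positive, so H is positive definite: a local minimum.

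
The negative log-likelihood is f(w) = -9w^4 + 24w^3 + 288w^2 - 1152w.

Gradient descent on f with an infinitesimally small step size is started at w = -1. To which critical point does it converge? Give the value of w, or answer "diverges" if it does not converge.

f'(w) = -36(w - 4)(w - 2)(w + 4), so f'(-1) = -1620.
Gradient descent moves in the -f' direction, i.e. w is increasing.
The nearest critical point in that direction is w = 2, where f'' = 432 > 0 (a local minimum). The iterate converges there.

2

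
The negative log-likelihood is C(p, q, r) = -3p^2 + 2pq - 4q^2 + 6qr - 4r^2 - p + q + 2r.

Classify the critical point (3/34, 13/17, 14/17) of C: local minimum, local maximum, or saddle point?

local maximum

The Hessian is constant: H = [[-6, 2, 0], [2, -8, 6], [0, 6, -8]].
Leading principal minors: Δ₁ = -6, Δ₂ = 44, Δ₃ = -136.
The minors alternate sign starting negative (−, +, −), so H is negative definite: a local maximum.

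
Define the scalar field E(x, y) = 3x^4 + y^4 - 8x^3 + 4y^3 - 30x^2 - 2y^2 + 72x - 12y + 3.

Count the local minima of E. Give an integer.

E separates as a function of x plus a function of y, so ∇E=0 decouples.
∂E/∂x = 12(x - 3)(x - 1)(x + 2) = 0 at x ∈ {-2, 1, 3}; ∂E/∂y = 4(y - 1)(y + 1)(y + 3) = 0 at y ∈ {-3, -1, 1}.
The Hessian is diagonal: diag(E_xx, E_yy). Second derivatives: E_xx(-2)=180, E_xx(1)=-72, E_xx(3)=120; E_yy(-3)=32, E_yy(-1)=-16, E_yy(1)=32.
Local minima occur where both diagonal entries positive: (-2, -3), (-2, 1), (3, -3), (3, 1). Count: 4.

4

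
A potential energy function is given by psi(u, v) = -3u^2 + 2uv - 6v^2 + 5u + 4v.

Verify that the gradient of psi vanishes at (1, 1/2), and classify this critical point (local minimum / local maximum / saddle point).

∇psi = (-6u + 2v + 5, 2u - 12v + 4); substituting (1, 1/2) gives ∇psi = (0, 0), so (1, 1/2) is indeed a critical point.
The Hessian of psi is constant: H = [[-6, 2], [2, -12]].
det(H) = (-6)·(-12) − 2² = 68.
det(H) > 0 and tr(H) = -18 < 0, so H is negative definite and the point is a local maximum.

local maximum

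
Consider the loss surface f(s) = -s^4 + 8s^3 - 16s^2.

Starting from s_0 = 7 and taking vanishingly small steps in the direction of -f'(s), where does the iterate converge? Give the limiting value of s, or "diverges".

diverges

f'(s) = -4s(s - 4)(s - 2), so f'(7) = -420.
Gradient descent moves in the -f' direction, i.e. s is increasing.
There is no critical point above s=7, and f' keeps the same sign, so the iterate runs off to +∞.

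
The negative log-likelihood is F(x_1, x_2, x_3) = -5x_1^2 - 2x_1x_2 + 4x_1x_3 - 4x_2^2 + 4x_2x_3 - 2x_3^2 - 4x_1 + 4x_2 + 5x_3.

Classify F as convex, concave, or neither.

F is quadratic, so its Hessian is the constant matrix H = [[-10, -2, 4], [-2, -8, 4], [4, 4, -4]].
Leading principal minors: -10, 76, -80.
Signs alternate −, +, − ⇒ H ≺ 0 ⇒ concave.

concave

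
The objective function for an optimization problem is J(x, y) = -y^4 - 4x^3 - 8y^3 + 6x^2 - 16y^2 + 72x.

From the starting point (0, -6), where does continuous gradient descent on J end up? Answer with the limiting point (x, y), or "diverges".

diverges

J is separable, so gradient descent decouples: x follows -∂J/∂x, y follows -∂J/∂y.
∂J/∂x = -12(x - 3)(x + 2); at x=0 this is 72, so x decreases.
∂J/∂y = -4y(y + 2)(y + 4); at y=-6 this is 192, so y decreases.
The y-coordinate has no critical point in that direction and runs off to infinity.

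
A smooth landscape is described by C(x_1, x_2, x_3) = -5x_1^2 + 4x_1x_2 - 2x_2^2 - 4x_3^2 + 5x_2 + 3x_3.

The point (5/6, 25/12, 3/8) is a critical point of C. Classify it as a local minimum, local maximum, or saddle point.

local maximum

The Hessian is constant: H = [[-10, 4, 0], [4, -4, 0], [0, 0, -8]].
Leading principal minors: Δ₁ = -10, Δ₂ = 24, Δ₃ = -192.
The minors alternate sign starting negative (−, +, −), so H is negative definite: a local maximum.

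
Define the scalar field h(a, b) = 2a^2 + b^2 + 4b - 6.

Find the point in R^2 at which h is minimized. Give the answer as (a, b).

h(a,b) separates as P(a) + Q(b) − 6, so its minimum is min P + min Q − 6.
P'(a) = 4a vanishes at a ∈ {0}; Q'(b) = 2b + 4 vanishes at b ∈ {-2}.
Local minima of P (where P''>0): P(0)=0. Local minima of Q: Q(-2)=-4.
So the global minimum of h is P(0) + Q(-2) − 6 = 0 − 4 − 6 = -10, attained at (0, -2).

(0, -2)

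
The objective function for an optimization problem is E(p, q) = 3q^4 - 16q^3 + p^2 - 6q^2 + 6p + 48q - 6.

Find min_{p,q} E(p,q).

E(p,q) separates as A(p) + B(q) − 6, so its minimum is min A + min B − 6.
A'(p) = 2p + 6 vanishes at p ∈ {-3}; B'(q) = 12(q - 4)(q - 1)(q + 1) vanishes at q ∈ {-1, 1, 4}.
Local minima of A (where A''>0): A(-3)=-9. Local minima of B: B(-1)=-35, B(4)=-160.
So the global minimum of E is A(-3) + B(4) − 6 = -9 − 160 − 6 = -175, attained at (-3, 4).

-175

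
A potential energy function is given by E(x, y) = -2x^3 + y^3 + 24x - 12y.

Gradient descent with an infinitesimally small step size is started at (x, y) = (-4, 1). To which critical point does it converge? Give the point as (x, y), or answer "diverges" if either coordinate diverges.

(-2, 2)

E is separable, so gradient descent decouples: x follows -∂E/∂x, y follows -∂E/∂y.
∂E/∂x = -6(x - 2)(x + 2); at x=-4 this is -72, so x increases.
∂E/∂y = 3(y - 2)(y + 2); at y=1 this is -9, so y increases.
x converges to its nearest critical value -2 (a local min of the x-part); y converges to 2. The iterate converges to (-2, 2).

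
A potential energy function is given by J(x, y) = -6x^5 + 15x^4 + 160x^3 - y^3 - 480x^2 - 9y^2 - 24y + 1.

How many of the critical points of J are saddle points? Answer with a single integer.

4

J separates as a function of x plus a function of y, so ∇J=0 decouples.
∂J/∂x = -30x(x - 4)(x - 2)(x + 4) = 0 at x ∈ {-4, 0, 2, 4}; ∂J/∂y = -3(y + 2)(y + 4) = 0 at y ∈ {-4, -2}.
The Hessian is diagonal: diag(J_xx, J_yy). Second derivatives: J_xx(-4)=5760, J_xx(0)=-960, J_xx(2)=720, J_xx(4)=-1920; J_yy(-4)=6, J_yy(-2)=-6.
Saddle points occur where the two diagonal entries have opposite signs: (-4, -2), (0, -4), (2, -2), (4, -4). Count: 4.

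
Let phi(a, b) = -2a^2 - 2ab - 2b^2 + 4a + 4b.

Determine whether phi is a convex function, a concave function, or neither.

phi is quadratic, so its Hessian is the constant matrix H = [[-4, -2], [-2, -4]].
det(H) = 12, tr(H) = -8.
det(H) > 0 and tr(H) < 0, so H is negative definite everywhere: concave.

concave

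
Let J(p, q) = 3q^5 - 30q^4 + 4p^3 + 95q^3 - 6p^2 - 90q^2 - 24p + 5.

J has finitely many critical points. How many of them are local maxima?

J separates as a function of p plus a function of q, so ∇J=0 decouples.
∂J/∂p = 12(p - 2)(p + 1) = 0 at p ∈ {-1, 2}; ∂J/∂q = 15q(q - 4)(q - 3)(q - 1) = 0 at q ∈ {0, 1, 3, 4}.
The Hessian is diagonal: diag(J_pp, J_qq). Second derivatives: J_pp(-1)=-36, J_pp(2)=36; J_qq(0)=-180, J_qq(1)=90, J_qq(3)=-90, J_qq(4)=180.
Local maxima occur where both diagonal entries negative: (-1, 0), (-1, 3). Count: 2.

2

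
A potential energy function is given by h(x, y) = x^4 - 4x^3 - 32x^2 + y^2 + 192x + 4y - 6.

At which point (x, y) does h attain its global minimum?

(-4, -2)

h(x,y) separates as P(x) + Q(y) − 6, so its minimum is min P + min Q − 6.
P'(x) = 4(x - 4)(x - 3)(x + 4) vanishes at x ∈ {-4, 3, 4}; Q'(y) = 2y + 4 vanishes at y ∈ {-2}.
Local minima of P (where P''>0): P(-4)=-768, P(4)=256. Local minima of Q: Q(-2)=-4.
So the global minimum of h is P(-4) + Q(-2) − 6 = -768 − 4 − 6 = -778, attained at (-4, -2).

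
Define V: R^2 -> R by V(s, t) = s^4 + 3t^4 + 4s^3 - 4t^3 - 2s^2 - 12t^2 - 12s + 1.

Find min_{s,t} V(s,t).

V(s,t) separates as P(s) + Q(t) + 1, so its minimum is min P + min Q + 1.
P'(s) = 4(s - 1)(s + 1)(s + 3) vanishes at s ∈ {-3, -1, 1}; Q'(t) = 12t(t - 2)(t + 1) vanishes at t ∈ {-1, 0, 2}.
Local minima of P (where P''>0): P(-3)=-9, P(1)=-9. Local minima of Q: Q(-1)=-5, Q(2)=-32.
So the global minimum of V is P(-3) + Q(2) + 1 = -9 − 32 + 1 = -40, attained at (-3, 2).

-40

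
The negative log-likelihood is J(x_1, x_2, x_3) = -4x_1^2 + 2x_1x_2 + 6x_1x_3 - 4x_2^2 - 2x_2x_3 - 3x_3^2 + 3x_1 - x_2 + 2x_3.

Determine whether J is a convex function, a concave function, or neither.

J is quadratic, so its Hessian is the constant matrix H = [[-8, 2, 6], [2, -8, -2], [6, -2, -6]].
Leading principal minors: -8, 60, -88.
Signs alternate −, +, − ⇒ H ≺ 0 ⇒ concave.

concave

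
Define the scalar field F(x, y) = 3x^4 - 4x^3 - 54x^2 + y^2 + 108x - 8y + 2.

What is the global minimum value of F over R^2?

F(x,y) separates as P(x) + Q(y) + 2, so its minimum is min P + min Q + 2.
P'(x) = 12(x - 3)(x - 1)(x + 3) vanishes at x ∈ {-3, 1, 3}; Q'(y) = 2y - 8 vanishes at y ∈ {4}.
Local minima of P (where P''>0): P(-3)=-459, P(3)=-27. Local minima of Q: Q(4)=-16.
So the global minimum of F is P(-3) + Q(4) + 2 = -459 − 16 + 2 = -473, attained at (-3, 4).

-473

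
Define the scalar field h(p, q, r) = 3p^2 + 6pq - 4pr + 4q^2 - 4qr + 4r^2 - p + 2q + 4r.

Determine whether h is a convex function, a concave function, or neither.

h is quadratic, so its Hessian is the constant matrix H = [[6, 6, -4], [6, 8, -4], [-4, -4, 8]].
Leading principal minors: 6, 12, 64.
All positive ⇒ H ≻ 0 ⇒ convex.

convex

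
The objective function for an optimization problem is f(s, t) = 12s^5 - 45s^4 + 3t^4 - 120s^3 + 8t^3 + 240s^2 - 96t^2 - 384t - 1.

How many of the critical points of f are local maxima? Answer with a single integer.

f separates as a function of s plus a function of t, so ∇f=0 decouples.
∂f/∂s = 60s(s - 4)(s - 1)(s + 2) = 0 at s ∈ {-2, 0, 1, 4}; ∂f/∂t = 12(t - 4)(t + 2)(t + 4) = 0 at t ∈ {-4, -2, 4}.
The Hessian is diagonal: diag(f_ss, f_tt). Second derivatives: f_ss(-2)=-2160, f_ss(0)=480, f_ss(1)=-540, f_ss(4)=4320; f_tt(-4)=192, f_tt(-2)=-144, f_tt(4)=576.
Local maxima occur where both diagonal entries negative: (-2, -2), (1, -2). Count: 2.

2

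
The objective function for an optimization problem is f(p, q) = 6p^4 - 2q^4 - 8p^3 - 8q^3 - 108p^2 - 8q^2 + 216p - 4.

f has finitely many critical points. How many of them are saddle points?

f separates as a function of p plus a function of q, so ∇f=0 decouples.
∂f/∂p = 24(p - 3)(p - 1)(p + 3) = 0 at p ∈ {-3, 1, 3}; ∂f/∂q = -8q(q + 1)(q + 2) = 0 at q ∈ {-2, -1, 0}.
The Hessian is diagonal: diag(f_pp, f_qq). Second derivatives: f_pp(-3)=576, f_pp(1)=-192, f_pp(3)=288; f_qq(-2)=-16, f_qq(-1)=8, f_qq(0)=-16.
Saddle points occur where the two diagonal entries have opposite signs: (-3, -2), (-3, 0), (1, -1), (3, -2), (3, 0). Count: 5.

5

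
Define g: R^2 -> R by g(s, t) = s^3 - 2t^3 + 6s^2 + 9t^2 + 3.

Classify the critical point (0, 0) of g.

The mixed partial ∂²g/∂s∂t is 0, so the Hessian at any point is diag(g_ss, g_tt) = diag(6(s + 2), 6(-2t + 3)).
At (0, 0): H = diag(12, 18).
Both eigenvalues are positive, so H is positive definite: a local minimum.

local minimum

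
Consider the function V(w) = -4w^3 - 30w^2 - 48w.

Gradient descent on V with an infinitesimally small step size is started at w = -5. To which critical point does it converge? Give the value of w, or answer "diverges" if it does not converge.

V'(w) = -12(w + 1)(w + 4), so V'(-5) = -48.
Gradient descent moves in the -V' direction, i.e. w is increasing.
The nearest critical point in that direction is w = -4, where V'' = 36 > 0 (a local minimum). The iterate converges there.

-4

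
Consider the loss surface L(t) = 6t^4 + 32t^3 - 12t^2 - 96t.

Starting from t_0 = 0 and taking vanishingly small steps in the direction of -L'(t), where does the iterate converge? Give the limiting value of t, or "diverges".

L'(t) = 24(t - 1)(t + 1)(t + 4), so L'(0) = -96.
Gradient descent moves in the -L' direction, i.e. t is increasing.
The nearest critical point in that direction is t = 1, where L'' = 240 > 0 (a local minimum). The iterate converges there.

1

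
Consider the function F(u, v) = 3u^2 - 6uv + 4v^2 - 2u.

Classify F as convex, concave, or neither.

F is quadratic, so its Hessian is the constant matrix H = [[6, -6], [-6, 8]].
det(H) = 12, tr(H) = 14.
det(H) > 0 and tr(H) > 0, so H is positive definite everywhere: convex.

convex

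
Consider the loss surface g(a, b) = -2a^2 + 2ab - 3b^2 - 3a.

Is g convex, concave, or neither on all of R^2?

g is quadratic, so its Hessian is the constant matrix H = [[-4, 2], [2, -6]].
det(H) = 20, tr(H) = -10.
det(H) > 0 and tr(H) < 0, so H is negative definite everywhere: concave.

concave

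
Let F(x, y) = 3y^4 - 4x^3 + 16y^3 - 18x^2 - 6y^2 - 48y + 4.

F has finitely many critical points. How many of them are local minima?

2

F separates as a function of x plus a function of y, so ∇F=0 decouples.
∂F/∂x = -12x(x + 3) = 0 at x ∈ {-3, 0}; ∂F/∂y = 12(y - 1)(y + 1)(y + 4) = 0 at y ∈ {-4, -1, 1}.
The Hessian is diagonal: diag(F_xx, F_yy). Second derivatives: F_xx(-3)=36, F_xx(0)=-36; F_yy(-4)=180, F_yy(-1)=-72, F_yy(1)=120.
Local minima occur where both diagonal entries positive: (-3, -4), (-3, 1). Count: 2.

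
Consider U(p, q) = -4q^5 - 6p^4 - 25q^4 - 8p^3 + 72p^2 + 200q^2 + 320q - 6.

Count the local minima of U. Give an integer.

U separates as a function of p plus a function of q, so ∇U=0 decouples.
∂U/∂p = -24p(p - 2)(p + 3) = 0 at p ∈ {-3, 0, 2}; ∂U/∂q = -20(q - 2)(q + 1)(q + 2)(q + 4) = 0 at q ∈ {-4, -2, -1, 2}.
The Hessian is diagonal: diag(U_pp, U_qq). Second derivatives: U_pp(-3)=-360, U_pp(0)=144, U_pp(2)=-240; U_qq(-4)=720, U_qq(-2)=-160, U_qq(-1)=180, U_qq(2)=-1440.
Local minima occur where both diagonal entries positive: (0, -4), (0, -1). Count: 2.

2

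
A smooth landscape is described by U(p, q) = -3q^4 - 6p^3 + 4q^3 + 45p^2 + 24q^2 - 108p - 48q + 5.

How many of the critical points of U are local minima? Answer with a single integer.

U separates as a function of p plus a function of q, so ∇U=0 decouples.
∂U/∂p = -18(p - 3)(p - 2) = 0 at p ∈ {2, 3}; ∂U/∂q = -12(q - 2)(q - 1)(q + 2) = 0 at q ∈ {-2, 1, 2}.
The Hessian is diagonal: diag(U_pp, U_qq). Second derivatives: U_pp(2)=18, U_pp(3)=-18; U_qq(-2)=-144, U_qq(1)=36, U_qq(2)=-48.
Local minima occur where both diagonal entries positive: (2, 1). Count: 1.

1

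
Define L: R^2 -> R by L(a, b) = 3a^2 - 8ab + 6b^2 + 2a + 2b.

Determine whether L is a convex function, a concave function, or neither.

convex

L is quadratic, so its Hessian is the constant matrix H = [[6, -8], [-8, 12]].
det(H) = 8, tr(H) = 18.
det(H) > 0 and tr(H) > 0, so H is positive definite everywhere: convex.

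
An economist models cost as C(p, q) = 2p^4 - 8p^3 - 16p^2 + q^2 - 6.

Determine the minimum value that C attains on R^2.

-262

C(p,q) separates as A(p) + B(q) − 6, so its minimum is min A + min B − 6.
A'(p) = 8p(p - 4)(p + 1) vanishes at p ∈ {-1, 0, 4}; B'(q) = 2q vanishes at q ∈ {0}.
Local minima of A (where A''>0): A(-1)=-6, A(4)=-256. Local minima of B: B(0)=0.
So the global minimum of C is A(4) + B(0) − 6 = -256 + 0 − 6 = -262, attained at (4, 0).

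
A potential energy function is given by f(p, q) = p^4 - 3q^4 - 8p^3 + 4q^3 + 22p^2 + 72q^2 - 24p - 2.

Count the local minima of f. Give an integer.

2

f separates as a function of p plus a function of q, so ∇f=0 decouples.
∂f/∂p = 4(p - 3)(p - 2)(p - 1) = 0 at p ∈ {1, 2, 3}; ∂f/∂q = -12q(q - 4)(q + 3) = 0 at q ∈ {-3, 0, 4}.
The Hessian is diagonal: diag(f_pp, f_qq). Second derivatives: f_pp(1)=8, f_pp(2)=-4, f_pp(3)=8; f_qq(-3)=-252, f_qq(0)=144, f_qq(4)=-336.
Local minima occur where both diagonal entries positive: (1, 0), (3, 0). Count: 2.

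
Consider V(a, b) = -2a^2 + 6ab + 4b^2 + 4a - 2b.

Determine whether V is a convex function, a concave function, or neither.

V is quadratic, so its Hessian is the constant matrix H = [[-4, 6], [6, 8]].
det(H) = -68, tr(H) = 4.
det(H) < 0, so H is indefinite: neither convex nor concave.

neither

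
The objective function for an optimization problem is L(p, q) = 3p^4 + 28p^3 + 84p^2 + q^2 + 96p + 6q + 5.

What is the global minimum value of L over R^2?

L(p,q) separates as A(p) + B(q) + 5, so its minimum is min A + min B + 5.
A'(p) = 12(p + 1)(p + 2)(p + 4) vanishes at p ∈ {-4, -2, -1}; B'(q) = 2q + 6 vanishes at q ∈ {-3}.
Local minima of A (where A''>0): A(-4)=-64, A(-1)=-37. Local minima of B: B(-3)=-9.
So the global minimum of L is A(-4) + B(-3) + 5 = -64 − 9 + 5 = -68, attained at (-4, -3).

-68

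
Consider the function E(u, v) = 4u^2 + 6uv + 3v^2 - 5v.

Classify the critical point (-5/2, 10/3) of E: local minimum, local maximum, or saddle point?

The Hessian of E is constant: H = [[8, 6], [6, 6]].
det(H) = 8·6 − 6² = 12.
det(H) > 0 and tr(H) = 14 > 0, so H is positive definite and the point is a local minimum.

local minimum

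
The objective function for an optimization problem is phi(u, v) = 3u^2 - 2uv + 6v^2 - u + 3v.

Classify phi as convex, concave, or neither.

phi is quadratic, so its Hessian is the constant matrix H = [[6, -2], [-2, 12]].
det(H) = 68, tr(H) = 18.
det(H) > 0 and tr(H) > 0, so H is positive definite everywhere: convex.

convex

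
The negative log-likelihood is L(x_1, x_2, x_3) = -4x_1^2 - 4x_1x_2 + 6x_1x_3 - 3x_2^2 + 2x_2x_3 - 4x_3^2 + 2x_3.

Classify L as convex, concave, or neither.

concave

L is quadratic, so its Hessian is the constant matrix H = [[-8, -4, 6], [-4, -6, 2], [6, 2, -8]].
Leading principal minors: -8, 32, -104.
Signs alternate −, +, − ⇒ H ≺ 0 ⇒ concave.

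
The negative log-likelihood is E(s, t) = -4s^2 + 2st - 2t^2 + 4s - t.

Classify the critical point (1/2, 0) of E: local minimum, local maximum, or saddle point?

The Hessian of E is constant: H = [[-8, 2], [2, -4]].
det(H) = (-8)·(-4) − 2² = 28.
det(H) > 0 and tr(H) = -12 < 0, so H is negative definite and the point is a local maximum.

local maximum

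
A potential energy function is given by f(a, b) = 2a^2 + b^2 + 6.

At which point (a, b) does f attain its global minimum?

(0, 0)

f(a,b) separates as P(a) + Q(b) + 6, so its minimum is min P + min Q + 6.
P'(a) = 4a vanishes at a ∈ {0}; Q'(b) = 2b vanishes at b ∈ {0}.
Local minima of P (where P''>0): P(0)=0. Local minima of Q: Q(0)=0.
So the global minimum of f is P(0) + Q(0) + 6 = 0 + 0 + 6 = 6, attained at (0, 0).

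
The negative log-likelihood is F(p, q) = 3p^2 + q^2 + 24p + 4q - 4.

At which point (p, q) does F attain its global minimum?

F(p,q) separates as A(p) + B(q) − 4, so its minimum is min A + min B − 4.
A'(p) = 6p + 24 vanishes at p ∈ {-4}; B'(q) = 2q + 4 vanishes at q ∈ {-2}.
Local minima of A (where A''>0): A(-4)=-48. Local minima of B: B(-2)=-4.
So the global minimum of F is A(-4) + B(-2) − 4 = -48 − 4 − 4 = -56, attained at (-4, -2).

(-4, -2)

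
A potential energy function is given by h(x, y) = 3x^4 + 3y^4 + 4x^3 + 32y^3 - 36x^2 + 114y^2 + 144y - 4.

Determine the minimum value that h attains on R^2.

h(x,y) separates as P(x) + Q(y) − 4, so its minimum is min P + min Q − 4.
P'(x) = 12x(x - 2)(x + 3) vanishes at x ∈ {-3, 0, 2}; Q'(y) = 12(y + 1)(y + 3)(y + 4) vanishes at y ∈ {-4, -3, -1}.
Local minima of P (where P''>0): P(-3)=-189, P(2)=-64. Local minima of Q: Q(-4)=-32, Q(-1)=-59.
So the global minimum of h is P(-3) + Q(-1) − 4 = -189 − 59 − 4 = -252, attained at (-3, -1).

-252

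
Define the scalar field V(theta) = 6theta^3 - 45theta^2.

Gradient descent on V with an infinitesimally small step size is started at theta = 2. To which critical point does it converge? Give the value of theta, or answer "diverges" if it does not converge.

V'(theta) = 18theta(theta - 5), so V'(2) = -108.
Gradient descent moves in the -V' direction, i.e. theta is increasing.
The nearest critical point in that direction is theta = 5, where V'' = 90 > 0 (a local minimum). The iterate converges there.

5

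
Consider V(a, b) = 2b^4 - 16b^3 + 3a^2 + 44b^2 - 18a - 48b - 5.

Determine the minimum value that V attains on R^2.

-50

V(a,b) separates as P(a) + Q(b) − 5, so its minimum is min P + min Q − 5.
P'(a) = 6a - 18 vanishes at a ∈ {3}; Q'(b) = 8(b - 3)(b - 2)(b - 1) vanishes at b ∈ {1, 2, 3}.
Local minima of P (where P''>0): P(3)=-27. Local minima of Q: Q(1)=-18, Q(3)=-18.
So the global minimum of V is P(3) + Q(1) − 5 = -27 − 18 − 5 = -50, attained at (3, 1).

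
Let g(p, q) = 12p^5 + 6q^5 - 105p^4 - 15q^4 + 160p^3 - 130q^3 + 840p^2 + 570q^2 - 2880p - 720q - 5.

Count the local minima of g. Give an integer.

g separates as a function of p plus a function of q, so ∇g=0 decouples.
∂g/∂p = 60(p - 4)(p - 3)(p - 2)(p + 2) = 0 at p ∈ {-2, 2, 3, 4}; ∂g/∂q = 30(q - 3)(q - 2)(q - 1)(q + 4) = 0 at q ∈ {-4, 1, 2, 3}.
The Hessian is diagonal: diag(g_pp, g_qq). Second derivatives: g_pp(-2)=-7200, g_pp(2)=480, g_pp(3)=-300, g_pp(4)=720; g_qq(-4)=-6300, g_qq(1)=300, g_qq(2)=-180, g_qq(3)=420.
Local minima occur where both diagonal entries positive: (2, 1), (2, 3), (4, 1), (4, 3). Count: 4.

4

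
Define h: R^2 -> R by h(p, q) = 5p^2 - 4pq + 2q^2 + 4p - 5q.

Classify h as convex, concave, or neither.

h is quadratic, so its Hessian is the constant matrix H = [[10, -4], [-4, 4]].
det(H) = 24, tr(H) = 14.
det(H) > 0 and tr(H) > 0, so H is positive definite everywhere: convex.

convex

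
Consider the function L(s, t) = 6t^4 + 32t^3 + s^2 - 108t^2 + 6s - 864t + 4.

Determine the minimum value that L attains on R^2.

L(s,t) separates as P(s) + Q(t) + 4, so its minimum is min P + min Q + 4.
P'(s) = 2s + 6 vanishes at s ∈ {-3}; Q'(t) = 24(t - 3)(t + 3)(t + 4) vanishes at t ∈ {-4, -3, 3}.
Local minima of P (where P''>0): P(-3)=-9. Local minima of Q: Q(-4)=1216, Q(3)=-2214.
So the global minimum of L is P(-3) + Q(3) + 4 = -9 − 2214 + 4 = -2219, attained at (-3, 3).

-2219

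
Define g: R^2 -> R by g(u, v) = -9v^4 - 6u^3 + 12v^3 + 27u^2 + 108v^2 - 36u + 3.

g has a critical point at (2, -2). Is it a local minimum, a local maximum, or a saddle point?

The mixed partial ∂²g/∂u∂v is 0, so the Hessian at any point is diag(g_uu, g_vv) = diag(18(-2u + 3), 36(-3v^2 + 2v + 6)).
At (2, -2): H = diag(-18, -360).
Both eigenvalues are negative, so H is negative definite: a local maximum.

local maximum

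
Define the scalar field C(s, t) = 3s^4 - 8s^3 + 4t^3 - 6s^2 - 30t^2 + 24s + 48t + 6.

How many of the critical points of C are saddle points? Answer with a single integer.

C separates as a function of s plus a function of t, so ∇C=0 decouples.
∂C/∂s = 12(s - 2)(s - 1)(s + 1) = 0 at s ∈ {-1, 1, 2}; ∂C/∂t = 12(t - 4)(t - 1) = 0 at t ∈ {1, 4}.
The Hessian is diagonal: diag(C_ss, C_tt). Second derivatives: C_ss(-1)=72, C_ss(1)=-24, C_ss(2)=36; C_tt(1)=-36, C_tt(4)=36.
Saddle points occur where the two diagonal entries have opposite signs: (-1, 1), (1, 4), (2, 1). Count: 3.

3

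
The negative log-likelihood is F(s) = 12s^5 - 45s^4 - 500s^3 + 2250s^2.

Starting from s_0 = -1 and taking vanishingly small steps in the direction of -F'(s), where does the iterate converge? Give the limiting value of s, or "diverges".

0

F'(s) = 60s(s - 5)(s - 3)(s + 5), so F'(-1) = -5760.
Gradient descent moves in the -F' direction, i.e. s is increasing.
The nearest critical point in that direction is s = 0, where F'' = 4500 > 0 (a local minimum). The iterate converges there.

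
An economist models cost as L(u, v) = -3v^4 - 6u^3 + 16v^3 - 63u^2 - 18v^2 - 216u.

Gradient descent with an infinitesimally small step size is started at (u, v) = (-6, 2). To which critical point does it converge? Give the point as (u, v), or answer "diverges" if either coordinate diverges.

(-4, 1)

L is separable, so gradient descent decouples: u follows -∂L/∂u, v follows -∂L/∂v.
∂L/∂u = -18(u + 3)(u + 4); at u=-6 this is -108, so u increases.
∂L/∂v = -12v(v - 3)(v - 1); at v=2 this is 24, so v decreases.
u converges to its nearest critical value -4 (a local min of the u-part); v converges to 1. The iterate converges to (-4, 1).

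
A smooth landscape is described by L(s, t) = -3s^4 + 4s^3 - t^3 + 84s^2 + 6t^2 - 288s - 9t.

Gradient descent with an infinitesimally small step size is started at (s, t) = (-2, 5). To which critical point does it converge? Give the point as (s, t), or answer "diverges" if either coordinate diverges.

diverges

L is separable, so gradient descent decouples: s follows -∂L/∂s, t follows -∂L/∂t.
∂L/∂s = -12(s - 3)(s - 2)(s + 4); at s=-2 this is -480, so s increases.
∂L/∂t = -3(t - 3)(t - 1); at t=5 this is -24, so t increases.
The t-coordinate has no critical point in that direction and runs off to infinity.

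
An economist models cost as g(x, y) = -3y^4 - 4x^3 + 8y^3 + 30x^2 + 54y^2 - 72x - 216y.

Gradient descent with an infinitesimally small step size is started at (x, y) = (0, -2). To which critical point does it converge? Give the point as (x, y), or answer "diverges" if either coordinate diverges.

(2, 2)

g is separable, so gradient descent decouples: x follows -∂g/∂x, y follows -∂g/∂y.
∂g/∂x = -12(x - 3)(x - 2); at x=0 this is -72, so x increases.
∂g/∂y = -12(y - 3)(y - 2)(y + 3); at y=-2 this is -240, so y increases.
x converges to its nearest critical value 2 (a local min of the x-part); y converges to 2. The iterate converges to (2, 2).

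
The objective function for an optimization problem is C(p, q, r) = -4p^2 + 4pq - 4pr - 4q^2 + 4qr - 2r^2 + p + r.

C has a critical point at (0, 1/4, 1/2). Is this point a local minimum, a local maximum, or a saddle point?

The Hessian is constant: H = [[-8, 4, -4], [4, -8, 4], [-4, 4, -4]].
Leading principal minors: Δ₁ = -8, Δ₂ = 48, Δ₃ = -64.
The minors alternate sign starting negative (−, +, −), so H is negative definite: a local maximum.

local maximum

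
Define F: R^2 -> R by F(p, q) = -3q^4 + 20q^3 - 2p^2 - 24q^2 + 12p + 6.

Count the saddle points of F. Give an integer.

F separates as a function of p plus a function of q, so ∇F=0 decouples.
∂F/∂p = -4(p - 3) = 0 at p ∈ {3}; ∂F/∂q = -12q(q - 4)(q - 1) = 0 at q ∈ {0, 1, 4}.
The Hessian is diagonal: diag(F_pp, F_qq). Second derivatives: F_pp(3)=-4; F_qq(0)=-48, F_qq(1)=36, F_qq(4)=-144.
Saddle points occur where the two diagonal entries have opposite signs: (3, 1). Count: 1.

1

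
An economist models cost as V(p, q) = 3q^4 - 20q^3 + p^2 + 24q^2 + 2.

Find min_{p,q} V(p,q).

V(p,q) separates as A(p) + B(q) + 2, so its minimum is min A + min B + 2.
A'(p) = 2p vanishes at p ∈ {0}; B'(q) = 12q(q - 4)(q - 1) vanishes at q ∈ {0, 1, 4}.
Local minima of A (where A''>0): A(0)=0. Local minima of B: B(0)=0, B(4)=-128.
So the global minimum of V is A(0) + B(4) + 2 = 0 − 128 + 2 = -126, attained at (0, 4).

-126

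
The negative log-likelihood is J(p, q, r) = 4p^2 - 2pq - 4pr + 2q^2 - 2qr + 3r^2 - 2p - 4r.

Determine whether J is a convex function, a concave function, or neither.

J is quadratic, so its Hessian is the constant matrix H = [[8, -2, -4], [-2, 4, -2], [-4, -2, 6]].
Leading principal minors: 8, 28, 40.
All positive ⇒ H ≻ 0 ⇒ convex.

convex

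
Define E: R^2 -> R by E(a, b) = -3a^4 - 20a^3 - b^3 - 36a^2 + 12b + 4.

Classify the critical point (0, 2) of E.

The mixed partial ∂²E/∂a∂b is 0, so the Hessian at any point is diag(E_aa, E_bb) = diag(-12(3a^2 + 10a + 6), -6b).
At (0, 2): H = diag(-72, -12).
Both eigenvalues are negative, so H is negative definite: a local maximum.

local maximum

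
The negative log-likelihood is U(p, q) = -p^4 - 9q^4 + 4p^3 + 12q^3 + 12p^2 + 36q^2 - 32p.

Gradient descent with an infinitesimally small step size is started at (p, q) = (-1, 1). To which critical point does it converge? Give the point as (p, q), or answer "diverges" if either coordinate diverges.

(1, 0)

U is separable, so gradient descent decouples: p follows -∂U/∂p, q follows -∂U/∂q.
∂U/∂p = -4(p - 4)(p - 1)(p + 2); at p=-1 this is -40, so p increases.
∂U/∂q = -36q(q - 2)(q + 1); at q=1 this is 72, so q decreases.
p converges to its nearest critical value 1 (a local min of the p-part); q converges to 0. The iterate converges to (1, 0).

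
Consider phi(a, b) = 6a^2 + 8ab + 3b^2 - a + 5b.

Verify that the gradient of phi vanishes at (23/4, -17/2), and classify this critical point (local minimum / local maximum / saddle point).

local minimum

∇phi = (12a + 8b - 1, 8a + 6b + 5); substituting (23/4, -17/2) gives ∇phi = (0, 0), so (23/4, -17/2) is indeed a critical point.
The Hessian of phi is constant: H = [[12, 8], [8, 6]].
det(H) = 12·6 − 8² = 8.
det(H) > 0 and tr(H) = 18 > 0, so H is positive definite and the point is a local minimum.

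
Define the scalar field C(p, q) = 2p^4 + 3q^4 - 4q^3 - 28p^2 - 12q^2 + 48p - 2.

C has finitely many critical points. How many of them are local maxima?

C separates as a function of p plus a function of q, so ∇C=0 decouples.
∂C/∂p = 8(p - 2)(p - 1)(p + 3) = 0 at p ∈ {-3, 1, 2}; ∂C/∂q = 12q(q - 2)(q + 1) = 0 at q ∈ {-1, 0, 2}.
The Hessian is diagonal: diag(C_pp, C_qq). Second derivatives: C_pp(-3)=160, C_pp(1)=-32, C_pp(2)=40; C_qq(-1)=36, C_qq(0)=-24, C_qq(2)=72.
Local maxima occur where both diagonal entries negative: (1, 0). Count: 1.

1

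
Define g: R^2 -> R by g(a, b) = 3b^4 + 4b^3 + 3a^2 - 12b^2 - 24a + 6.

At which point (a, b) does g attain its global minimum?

(4, -2)

g(a,b) separates as P(a) + Q(b) + 6, so its minimum is min P + min Q + 6.
P'(a) = 6a - 24 vanishes at a ∈ {4}; Q'(b) = 12b(b - 1)(b + 2) vanishes at b ∈ {-2, 0, 1}.
Local minima of P (where P''>0): P(4)=-48. Local minima of Q: Q(-2)=-32, Q(1)=-5.
So the global minimum of g is P(4) + Q(-2) + 6 = -48 − 32 + 6 = -74, attained at (4, -2).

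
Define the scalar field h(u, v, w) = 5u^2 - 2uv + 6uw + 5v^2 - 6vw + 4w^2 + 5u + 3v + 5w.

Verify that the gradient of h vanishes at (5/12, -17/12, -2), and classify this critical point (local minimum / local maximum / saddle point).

local minimum

∇h = (10u - 2v + 6w + 5, -2u + 10v - 6w + 3, 6u - 6v + 8w + 5); substituting (5/12, -17/12, -2) gives ∇h = (0, 0, 0), so (5/12, -17/12, -2) is indeed a critical point.
The Hessian is constant: H = [[10, -2, 6], [-2, 10, -6], [6, -6, 8]].
Leading principal minors: Δ₁ = 10, Δ₂ = 96, Δ₃ = 192.
All leading minors are positive, so H is positive definite: a local minimum.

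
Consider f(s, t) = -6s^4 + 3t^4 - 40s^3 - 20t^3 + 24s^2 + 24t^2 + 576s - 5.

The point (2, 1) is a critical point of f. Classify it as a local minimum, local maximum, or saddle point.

The mixed partial ∂²f/∂s∂t is 0, so the Hessian at any point is diag(f_ss, f_tt) = diag(24(-3s^2 - 10s + 2), 12(3t^2 - 10t + 4)).
At (2, 1): H = diag(-720, -36).
Both eigenvalues are negative, so H is negative definite: a local maximum.

local maximum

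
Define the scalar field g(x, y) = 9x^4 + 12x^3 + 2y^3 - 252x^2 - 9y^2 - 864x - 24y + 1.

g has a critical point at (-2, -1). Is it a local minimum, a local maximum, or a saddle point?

local maximum

The mixed partial ∂²g/∂x∂y is 0, so the Hessian at any point is diag(g_xx, g_yy) = diag(36(3x^2 + 2x - 14), 6(2y - 3)).
At (-2, -1): H = diag(-216, -30).
Both eigenvalues are negative, so H is negative definite: a local maximum.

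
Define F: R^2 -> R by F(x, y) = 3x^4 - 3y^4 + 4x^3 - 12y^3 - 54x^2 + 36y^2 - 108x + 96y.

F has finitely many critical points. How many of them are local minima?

F separates as a function of x plus a function of y, so ∇F=0 decouples.
∂F/∂x = 12(x - 3)(x + 1)(x + 3) = 0 at x ∈ {-3, -1, 3}; ∂F/∂y = -12(y - 2)(y + 1)(y + 4) = 0 at y ∈ {-4, -1, 2}.
The Hessian is diagonal: diag(F_xx, F_yy). Second derivatives: F_xx(-3)=144, F_xx(-1)=-96, F_xx(3)=288; F_yy(-4)=-216, F_yy(-1)=108, F_yy(2)=-216.
Local minima occur where both diagonal entries positive: (-3, -1), (3, -1). Count: 2.

2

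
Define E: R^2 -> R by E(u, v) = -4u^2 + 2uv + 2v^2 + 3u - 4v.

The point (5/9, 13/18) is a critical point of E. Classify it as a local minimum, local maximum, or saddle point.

saddle point

The Hessian of E is constant: H = [[-8, 2], [2, 4]].
det(H) = (-8)·4 − 2² = -36.
Since det(H) < 0, H is indefinite and the critical point is a saddle point.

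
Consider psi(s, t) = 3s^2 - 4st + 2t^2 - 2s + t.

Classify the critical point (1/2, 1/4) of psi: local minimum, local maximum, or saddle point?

The Hessian of psi is constant: H = [[6, -4], [-4, 4]].
det(H) = 6·4 − (-4)² = 8.
det(H) > 0 and tr(H) = 10 > 0, so H is positive definite and the point is a local minimum.

local minimum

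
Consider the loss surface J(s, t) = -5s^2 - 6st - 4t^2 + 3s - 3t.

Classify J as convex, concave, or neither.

J is quadratic, so its Hessian is the constant matrix H = [[-10, -6], [-6, -8]].
det(H) = 44, tr(H) = -18.
det(H) > 0 and tr(H) < 0, so H is negative definite everywhere: concave.

concave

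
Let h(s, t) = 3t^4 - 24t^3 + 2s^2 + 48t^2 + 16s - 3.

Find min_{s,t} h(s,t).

h(s,t) separates as P(s) + Q(t) − 3, so its minimum is min P + min Q − 3.
P'(s) = 4s + 16 vanishes at s ∈ {-4}; Q'(t) = 12t(t - 4)(t - 2) vanishes at t ∈ {0, 2, 4}.
Local minima of P (where P''>0): P(-4)=-32. Local minima of Q: Q(0)=0, Q(4)=0.
So the global minimum of h is P(-4) + Q(0) − 3 = -32 + 0 − 3 = -35, attained at (-4, 0).

-35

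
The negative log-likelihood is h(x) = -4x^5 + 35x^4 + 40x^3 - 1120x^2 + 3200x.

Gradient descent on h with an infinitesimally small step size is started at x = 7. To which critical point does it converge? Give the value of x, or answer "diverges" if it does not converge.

diverges

h'(x) = -20(x - 5)(x - 4)(x - 2)(x + 4), so h'(7) = -6600.
Gradient descent moves in the -h' direction, i.e. x is increasing.
There is no critical point above x=7, and h' keeps the same sign, so the iterate runs off to +∞.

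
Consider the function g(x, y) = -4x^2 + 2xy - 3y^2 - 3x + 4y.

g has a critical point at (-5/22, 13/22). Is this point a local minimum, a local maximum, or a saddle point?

The Hessian of g is constant: H = [[-8, 2], [2, -6]].
det(H) = (-8)·(-6) − 2² = 44.
det(H) > 0 and tr(H) = -14 < 0, so H is negative definite and the point is a local maximum.

local maximum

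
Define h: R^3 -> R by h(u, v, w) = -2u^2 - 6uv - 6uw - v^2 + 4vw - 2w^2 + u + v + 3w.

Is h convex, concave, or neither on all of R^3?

neither

h is quadratic, so its Hessian is the constant matrix H = [[-4, -6, -6], [-6, -2, 4], [-6, 4, -4]].
Leading principal minors: -4, -28, 536.
Neither pattern holds ⇒ H is indefinite ⇒ neither convex nor concave.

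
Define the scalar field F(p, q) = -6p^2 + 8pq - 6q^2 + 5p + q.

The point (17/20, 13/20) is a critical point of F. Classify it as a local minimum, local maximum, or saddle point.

local maximum

The Hessian of F is constant: H = [[-12, 8], [8, -12]].
det(H) = (-12)·(-12) − 8² = 80.
det(H) > 0 and tr(H) = -24 < 0, so H is negative definite and the point is a local maximum.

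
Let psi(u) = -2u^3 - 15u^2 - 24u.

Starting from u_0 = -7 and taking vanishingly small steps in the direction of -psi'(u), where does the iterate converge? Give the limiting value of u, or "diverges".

-4

psi'(u) = -6(u + 1)(u + 4), so psi'(-7) = -108.
Gradient descent moves in the -psi' direction, i.e. u is increasing.
The nearest critical point in that direction is u = -4, where psi'' = 18 > 0 (a local minimum). The iterate converges there.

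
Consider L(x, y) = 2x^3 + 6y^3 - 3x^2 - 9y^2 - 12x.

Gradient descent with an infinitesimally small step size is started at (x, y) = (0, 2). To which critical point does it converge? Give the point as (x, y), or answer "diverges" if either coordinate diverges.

(2, 1)

L is separable, so gradient descent decouples: x follows -∂L/∂x, y follows -∂L/∂y.
∂L/∂x = 6(x - 2)(x + 1); at x=0 this is -12, so x increases.
∂L/∂y = 18y(y - 1); at y=2 this is 36, so y decreases.
x converges to its nearest critical value 2 (a local min of the x-part); y converges to 1. The iterate converges to (2, 1).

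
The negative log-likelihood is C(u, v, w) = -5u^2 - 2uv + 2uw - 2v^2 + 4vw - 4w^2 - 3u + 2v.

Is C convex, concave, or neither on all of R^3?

concave

C is quadratic, so its Hessian is the constant matrix H = [[-10, -2, 2], [-2, -4, 4], [2, 4, -8]].
Leading principal minors: -10, 36, -144.
Signs alternate −, +, − ⇒ H ≺ 0 ⇒ concave.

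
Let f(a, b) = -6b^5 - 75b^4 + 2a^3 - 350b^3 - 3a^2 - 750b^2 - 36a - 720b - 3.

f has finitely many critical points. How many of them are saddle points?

f separates as a function of a plus a function of b, so ∇f=0 decouples.
∂f/∂a = 6(a - 3)(a + 2) = 0 at a ∈ {-2, 3}; ∂f/∂b = -30(b + 1)(b + 2)(b + 3)(b + 4) = 0 at b ∈ {-4, -3, -2, -1}.
The Hessian is diagonal: diag(f_aa, f_bb). Second derivatives: f_aa(-2)=-30, f_aa(3)=30; f_bb(-4)=180, f_bb(-3)=-60, f_bb(-2)=60, f_bb(-1)=-180.
Saddle points occur where the two diagonal entries have opposite signs: (-2, -4), (-2, -2), (3, -3), (3, -1). Count: 4.

4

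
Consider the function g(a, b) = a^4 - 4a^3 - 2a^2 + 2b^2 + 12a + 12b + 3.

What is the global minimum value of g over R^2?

g(a,b) separates as P(a) + Q(b) + 3, so its minimum is min P + min Q + 3.
P'(a) = 4(a - 3)(a - 1)(a + 1) vanishes at a ∈ {-1, 1, 3}; Q'(b) = 4b + 12 vanishes at b ∈ {-3}.
Local minima of P (where P''>0): P(-1)=-9, P(3)=-9. Local minima of Q: Q(-3)=-18.
So the global minimum of g is P(-1) + Q(-3) + 3 = -9 − 18 + 3 = -24, attained at (-1, -3).

-24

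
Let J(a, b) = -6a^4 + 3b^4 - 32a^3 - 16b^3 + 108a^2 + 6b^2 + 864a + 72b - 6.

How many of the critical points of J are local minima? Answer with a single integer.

2

J separates as a function of a plus a function of b, so ∇J=0 decouples.
∂J/∂a = -24(a - 3)(a + 3)(a + 4) = 0 at a ∈ {-4, -3, 3}; ∂J/∂b = 12(b - 3)(b - 2)(b + 1) = 0 at b ∈ {-1, 2, 3}.
The Hessian is diagonal: diag(J_aa, J_bb). Second derivatives: J_aa(-4)=-168, J_aa(-3)=144, J_aa(3)=-1008; J_bb(-1)=144, J_bb(2)=-36, J_bb(3)=48.
Local minima occur where both diagonal entries positive: (-3, -1), (-3, 3). Count: 2.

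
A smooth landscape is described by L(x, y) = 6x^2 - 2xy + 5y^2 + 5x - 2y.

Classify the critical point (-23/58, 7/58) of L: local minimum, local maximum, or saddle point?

local minimum

The Hessian of L is constant: H = [[12, -2], [-2, 10]].
det(H) = 12·10 − (-2)² = 116.
det(H) > 0 and tr(H) = 22 > 0, so H is positive definite and the point is a local minimum.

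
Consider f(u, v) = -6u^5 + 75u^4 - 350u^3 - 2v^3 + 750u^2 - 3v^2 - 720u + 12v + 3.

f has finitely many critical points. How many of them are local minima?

2

f separates as a function of u plus a function of v, so ∇f=0 decouples.
∂f/∂u = -30(u - 4)(u - 3)(u - 2)(u - 1) = 0 at u ∈ {1, 2, 3, 4}; ∂f/∂v = -6(v - 1)(v + 2) = 0 at v ∈ {-2, 1}.
The Hessian is diagonal: diag(f_uu, f_vv). Second derivatives: f_uu(1)=180, f_uu(2)=-60, f_uu(3)=60, f_uu(4)=-180; f_vv(-2)=18, f_vv(1)=-18.
Local minima occur where both diagonal entries positive: (1, -2), (3, -2). Count: 2.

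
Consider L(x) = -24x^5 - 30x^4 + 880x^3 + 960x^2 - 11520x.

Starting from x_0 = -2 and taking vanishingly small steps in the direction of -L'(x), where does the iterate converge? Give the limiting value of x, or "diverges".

2

L'(x) = -120(x - 4)(x - 2)(x + 3)(x + 4), so L'(-2) = -5760.
Gradient descent moves in the -L' direction, i.e. x is increasing.
The nearest critical point in that direction is x = 2, where L'' = 7200 > 0 (a local minimum). The iterate converges there.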